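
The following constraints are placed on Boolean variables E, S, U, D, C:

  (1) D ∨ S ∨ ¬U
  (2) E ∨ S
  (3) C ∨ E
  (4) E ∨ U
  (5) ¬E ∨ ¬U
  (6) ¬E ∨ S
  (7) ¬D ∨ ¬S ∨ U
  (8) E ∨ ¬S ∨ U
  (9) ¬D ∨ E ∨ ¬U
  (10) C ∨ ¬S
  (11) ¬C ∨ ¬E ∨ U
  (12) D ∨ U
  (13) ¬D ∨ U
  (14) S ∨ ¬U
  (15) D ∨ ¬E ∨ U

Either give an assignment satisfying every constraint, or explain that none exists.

E=F, S=T, U=T, D=F, C=T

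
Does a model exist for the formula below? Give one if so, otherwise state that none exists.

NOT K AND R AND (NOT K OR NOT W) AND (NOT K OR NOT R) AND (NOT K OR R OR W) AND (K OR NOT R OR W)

W = True; R = True; K = False

Unit clause (NOT K) forces K = False.
Unit clause (R) forces R = True.
In (K OR NOT R OR W) only W is left, so W = True.
Check each clause:
  (NOT K): NOT K holds.
  (R): R holds.
  (NOT K OR NOT W): NOT K holds.
  (NOT K OR NOT R): NOT K holds.
  (NOT K OR R OR W): NOT K holds.
  (K OR NOT R OR W): W holds.
All clauses satisfied.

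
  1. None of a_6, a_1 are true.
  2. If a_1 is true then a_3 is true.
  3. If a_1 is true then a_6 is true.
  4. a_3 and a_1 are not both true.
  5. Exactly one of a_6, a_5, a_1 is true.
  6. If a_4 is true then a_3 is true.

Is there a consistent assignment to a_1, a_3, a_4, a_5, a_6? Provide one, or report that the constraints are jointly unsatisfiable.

a_1 = False, a_3 = True, a_4 = False, a_5 = True, a_6 = False

  (1) {a_6, a_1}: 0 true — none ✓
  (2) a_1=F ⇒ a_3: vacuous ✓
  (3) a_1=F ⇒ a_6: vacuous ✓
  (4) a_3=T, a_1=F — not both ✓
  (5) {a_6, a_5, a_1}: 1 true — exactly one ✓
  (6) a_4=F ⇒ a_3: vacuous ✓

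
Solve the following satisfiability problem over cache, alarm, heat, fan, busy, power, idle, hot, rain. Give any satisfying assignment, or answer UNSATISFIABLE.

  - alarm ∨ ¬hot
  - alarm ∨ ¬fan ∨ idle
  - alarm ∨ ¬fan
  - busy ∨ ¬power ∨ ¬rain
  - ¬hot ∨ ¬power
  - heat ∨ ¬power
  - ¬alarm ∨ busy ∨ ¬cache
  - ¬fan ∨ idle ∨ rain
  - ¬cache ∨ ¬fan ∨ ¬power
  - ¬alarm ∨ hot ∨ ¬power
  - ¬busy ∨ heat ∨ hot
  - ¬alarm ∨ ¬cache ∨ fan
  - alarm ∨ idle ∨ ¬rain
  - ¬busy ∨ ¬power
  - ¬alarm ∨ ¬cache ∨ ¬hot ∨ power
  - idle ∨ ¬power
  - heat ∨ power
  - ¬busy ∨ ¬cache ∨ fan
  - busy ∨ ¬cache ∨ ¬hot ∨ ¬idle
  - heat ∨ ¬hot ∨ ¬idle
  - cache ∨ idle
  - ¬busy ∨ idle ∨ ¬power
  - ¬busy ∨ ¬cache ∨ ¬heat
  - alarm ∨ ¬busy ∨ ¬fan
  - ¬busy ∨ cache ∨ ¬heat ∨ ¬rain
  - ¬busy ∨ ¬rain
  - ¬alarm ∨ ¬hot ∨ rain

Set cache = False.
  then (cache ∨ idle) forces idle = True.
Set alarm = False.
  then (alarm ∨ ¬hot) forces hot = False.
  then (alarm ∨ ¬fan) forces fan = False.
Try heat = False:
  (heat ∨ ¬power) forces power = False.
  clause (heat ∨ power) is falsified — backtrack.
So heat = True.
Set busy = True.
  then (¬busy ∨ ¬power) forces power = False.
  then (¬busy ∨ cache ∨ ¬heat ∨ ¬rain) forces rain = False.
All clauses satisfied.

cache = False; alarm = False; heat = True; fan = False; busy = True; power = False; idle = True; hot = False; rain = False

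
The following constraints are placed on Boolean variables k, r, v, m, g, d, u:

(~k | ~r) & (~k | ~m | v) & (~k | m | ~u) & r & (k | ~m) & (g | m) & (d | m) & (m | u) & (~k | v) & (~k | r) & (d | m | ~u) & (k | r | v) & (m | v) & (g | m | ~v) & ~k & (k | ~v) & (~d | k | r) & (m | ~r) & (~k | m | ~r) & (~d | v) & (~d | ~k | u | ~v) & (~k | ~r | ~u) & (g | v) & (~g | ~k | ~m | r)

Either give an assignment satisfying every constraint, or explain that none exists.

Unsatisfiable — no assignment works.

Case k = True:
  Clause (~k) is falsified — contradiction.
Case k = False:
  (r) forces r = True.
  (k | ~m) forces m = False.
  Clause (m | ~r) is falsified — contradiction.
Both cases fail, so the formula is unsatisfiable.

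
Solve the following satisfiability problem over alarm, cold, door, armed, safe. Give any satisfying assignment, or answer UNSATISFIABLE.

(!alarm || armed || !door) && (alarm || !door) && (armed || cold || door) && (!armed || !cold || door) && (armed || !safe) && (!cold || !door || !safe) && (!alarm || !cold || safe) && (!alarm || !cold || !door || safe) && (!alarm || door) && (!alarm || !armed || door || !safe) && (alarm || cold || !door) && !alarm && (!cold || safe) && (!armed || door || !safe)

alarm: False, cold: False, door: False, armed: True, safe: False

Unit clause (!alarm) forces alarm = False.
In (alarm || !door) only !door is left, so door = False.
Try cold = True:
  (!armed || !cold || door) forces armed = False.
  (armed || !safe) forces safe = False.
  clause (!cold || safe) is falsified — backtrack.
So cold = False.
  then (armed || cold || door) forces armed = True.
  then (!armed || door || !safe) forces safe = False.
All clauses satisfied.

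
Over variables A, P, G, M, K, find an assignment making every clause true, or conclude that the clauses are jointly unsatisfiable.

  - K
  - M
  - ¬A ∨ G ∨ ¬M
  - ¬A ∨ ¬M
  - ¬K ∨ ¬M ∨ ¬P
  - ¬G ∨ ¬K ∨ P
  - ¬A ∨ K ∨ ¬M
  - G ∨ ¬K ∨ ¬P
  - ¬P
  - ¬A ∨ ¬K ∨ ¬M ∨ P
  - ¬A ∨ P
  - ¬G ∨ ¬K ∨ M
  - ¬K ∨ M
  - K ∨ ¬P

Unit clause (K) forces K = True.
Unit clause (M) forces M = True.
In (¬A ∨ ¬M) only ¬A is left, so A = False.
In (¬K ∨ ¬M ∨ ¬P) only ¬P is left, so P = False.
In (¬G ∨ ¬K ∨ P) only ¬G is left, so G = False.
All clauses satisfied.

A = False, P = False, G = False, M = True, K = True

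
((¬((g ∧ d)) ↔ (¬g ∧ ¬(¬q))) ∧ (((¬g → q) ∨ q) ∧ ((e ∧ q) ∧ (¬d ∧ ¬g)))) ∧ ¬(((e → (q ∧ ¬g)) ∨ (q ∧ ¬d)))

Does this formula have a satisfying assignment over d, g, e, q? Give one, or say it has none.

Case g = True: the conjunct ¬g is False.
Case g = False: the formula simplifies to (¬(¬q) ∧ ((q ∨ q) ∧ ((e ∧ q) ∧ ¬d))) ∧ ¬(((e → q) ∨ (q ∧ ¬d))).
  q = True: the conjunct ¬(((e → q) ∨ (q ∧ ¬d))) becomes ¬((True ∨ ¬d)) = False.
  q = False: the conjunct ¬(¬q) becomes ¬(¬False) = False.
Both cases fail — unsatisfiable.

UNSATISFIABLE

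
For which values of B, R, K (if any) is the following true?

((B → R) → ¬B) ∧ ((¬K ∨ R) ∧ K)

B = False, R = True, K = True

  (B → R) → ¬B = True
    B → R = True
    ¬B = True
  (¬K ∨ R) ∧ K = True
    ¬K ∨ R = True
      ¬K = False
Both conjuncts True, so the formula holds.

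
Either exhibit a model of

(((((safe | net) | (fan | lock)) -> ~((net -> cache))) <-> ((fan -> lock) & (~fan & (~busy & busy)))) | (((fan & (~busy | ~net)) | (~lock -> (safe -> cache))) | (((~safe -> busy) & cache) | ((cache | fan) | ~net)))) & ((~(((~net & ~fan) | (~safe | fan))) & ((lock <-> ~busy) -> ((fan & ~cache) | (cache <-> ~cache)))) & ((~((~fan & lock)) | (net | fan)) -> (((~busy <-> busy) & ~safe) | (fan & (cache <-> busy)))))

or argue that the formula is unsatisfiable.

No satisfying assignment exists.

Case fan = True: the conjunct ~(((~net & ~fan) | (~safe | fan))) becomes ~((False | True)) = False.
Case fan = False: the formula simplifies to (((((safe | net) | lock) -> ~((net -> cache))) <-> (~busy & busy)) | ((~lock -> (safe -> cache)) | (((~safe -> busy) & cache) | (cache | ~net)))) & ((~((~net | ~safe)) & ((lock <-> ~busy) -> (cache <-> ~cache))) & ((~lock | net) -> ((~busy <-> busy) & ~safe))).
  safe = True: simplifies to ((~((net -> cache)) <-> (~busy & busy)) | ((~lock -> cache) | (cache | (cache | ~net)))) & ((~(~net) & ((lock <-> ~busy) -> (cache <-> ~cache))) & ~((~lock | net))).
    net = True: the conjunct ~((~lock | net)) becomes ~((~lock | True)) = False.
    net = False: the conjunct ~(~net) becomes ~(~False) = False.
  safe = False: the conjunct ~((~net | ~safe)) becomes ~((~net | True)) = False.
Both cases fail — unsatisfiable.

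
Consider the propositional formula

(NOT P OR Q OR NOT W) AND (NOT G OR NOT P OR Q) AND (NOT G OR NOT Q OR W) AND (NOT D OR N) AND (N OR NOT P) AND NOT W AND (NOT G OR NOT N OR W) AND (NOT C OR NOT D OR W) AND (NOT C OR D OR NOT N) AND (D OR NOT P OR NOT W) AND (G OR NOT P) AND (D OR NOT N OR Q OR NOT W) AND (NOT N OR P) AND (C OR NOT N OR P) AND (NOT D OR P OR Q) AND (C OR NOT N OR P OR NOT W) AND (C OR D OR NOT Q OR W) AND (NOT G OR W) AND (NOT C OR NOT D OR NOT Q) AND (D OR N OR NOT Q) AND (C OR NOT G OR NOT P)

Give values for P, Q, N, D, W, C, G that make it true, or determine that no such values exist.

Unit clause (NOT W) forces W = False.
In (NOT G OR W) only NOT G is left, so G = False.
In (G OR NOT P) only NOT P is left, so P = False.
In (NOT N OR P) only NOT N is left, so N = False.
In (NOT D OR N) only NOT D is left, so D = False.
In (D OR N OR NOT Q) only NOT Q is left, so Q = False.
Set C = True.
All clauses satisfied.

P = False, Q = False, N = False, D = False, W = False, C = True, G = False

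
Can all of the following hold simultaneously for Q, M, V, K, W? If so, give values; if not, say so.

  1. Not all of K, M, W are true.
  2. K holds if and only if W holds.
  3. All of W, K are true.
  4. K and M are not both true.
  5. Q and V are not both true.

Q: False; M: False; V: False; K: True; W: True

  (1) {K, M, W}: 2/3 true — not all ✓
  (2) K=T, W=T — same ✓
  (3) {W, K}: all 2 true ✓
  (4) K=T, M=F — not both ✓
  (5) Q=F, V=F — not both ✓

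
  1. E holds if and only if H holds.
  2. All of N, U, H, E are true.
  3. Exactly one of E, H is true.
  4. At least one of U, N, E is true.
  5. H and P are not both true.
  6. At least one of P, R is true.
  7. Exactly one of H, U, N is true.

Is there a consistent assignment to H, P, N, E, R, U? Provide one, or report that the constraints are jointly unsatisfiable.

No satisfying assignment exists.

Case N = True:
  (2) forces U = True.
  Constraint (7) is violated (U=T, N=T) — contradiction.
Case N = False:
  Constraint (2) is violated (N=F) — contradiction.
Both cases fail — unsatisfiable.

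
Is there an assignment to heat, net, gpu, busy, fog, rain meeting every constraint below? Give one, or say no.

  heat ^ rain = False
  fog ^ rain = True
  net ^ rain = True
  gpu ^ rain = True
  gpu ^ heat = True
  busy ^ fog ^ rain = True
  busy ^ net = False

heat: True; net: False; gpu: False; busy: False; fog: False; rain: True

heat ^ rain = T ^ T = False ✓
fog ^ rain = F ^ T = True ✓
net ^ rain = F ^ T = True ✓
gpu ^ rain = F ^ T = True ✓
gpu ^ heat = F ^ T = True ✓
busy ^ fog ^ rain = F ^ F ^ T = True ✓
busy ^ net = F ^ F = False ✓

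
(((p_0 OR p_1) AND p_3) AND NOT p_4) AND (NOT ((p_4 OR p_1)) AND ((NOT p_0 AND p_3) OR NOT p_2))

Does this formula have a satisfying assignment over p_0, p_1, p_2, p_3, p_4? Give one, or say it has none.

p_0: True; p_1: False; p_2: False; p_3: True; p_4: False

  ((p_0 OR p_1) AND p_3) AND NOT p_4 = True
    (p_0 OR p_1) AND p_3 = True
      p_0 OR p_1 = True
    NOT p_4 = True
  NOT ((p_4 OR p_1)) AND ((NOT p_0 AND p_3) OR NOT p_2) = True
    NOT ((p_4 OR p_1)) = True
      p_4 OR p_1 = False
    (NOT p_0 AND p_3) OR NOT p_2 = True
      NOT p_0 AND p_3 = False
        NOT p_0 = False
      NOT p_2 = True
Both conjuncts True, so the formula holds.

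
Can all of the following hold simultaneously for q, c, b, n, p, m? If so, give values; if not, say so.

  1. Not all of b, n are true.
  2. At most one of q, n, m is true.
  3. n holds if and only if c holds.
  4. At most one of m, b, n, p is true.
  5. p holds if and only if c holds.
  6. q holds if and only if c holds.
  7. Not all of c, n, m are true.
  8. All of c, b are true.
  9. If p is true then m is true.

The formula is unsatisfiable.

Case c = True:
  (3) with c=T forces n = True.
  (1) with n=T forces b = False.
  Constraint (8) is violated (b=F) — contradiction.
Case c = False:
  Constraint (8) is violated (c=F) — contradiction.
Both cases fail — unsatisfiable.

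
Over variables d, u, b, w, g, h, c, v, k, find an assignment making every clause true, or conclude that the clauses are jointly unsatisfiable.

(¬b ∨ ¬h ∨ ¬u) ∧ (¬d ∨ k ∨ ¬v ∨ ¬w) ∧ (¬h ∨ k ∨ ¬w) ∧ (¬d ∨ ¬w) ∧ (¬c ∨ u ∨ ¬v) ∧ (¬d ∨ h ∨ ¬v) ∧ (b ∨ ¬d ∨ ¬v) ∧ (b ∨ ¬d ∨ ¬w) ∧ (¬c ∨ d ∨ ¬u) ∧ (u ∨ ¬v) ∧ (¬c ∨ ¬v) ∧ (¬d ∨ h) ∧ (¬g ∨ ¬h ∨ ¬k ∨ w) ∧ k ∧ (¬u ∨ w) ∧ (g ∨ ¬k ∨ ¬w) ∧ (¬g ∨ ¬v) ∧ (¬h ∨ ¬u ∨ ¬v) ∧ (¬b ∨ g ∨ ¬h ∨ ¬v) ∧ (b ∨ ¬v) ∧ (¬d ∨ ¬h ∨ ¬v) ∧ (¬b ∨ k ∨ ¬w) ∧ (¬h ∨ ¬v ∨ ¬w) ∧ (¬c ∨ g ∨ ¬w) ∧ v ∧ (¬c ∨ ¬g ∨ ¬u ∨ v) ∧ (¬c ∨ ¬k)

Case g = True:
  (k) forces k = True.
  (¬g ∨ ¬v) forces v = False.
  Clause (v) is falsified — contradiction.
Case g = False:
  (k) forces k = True.
  (g ∨ ¬k ∨ ¬w) forces w = False.
  (¬u ∨ w) forces u = False.
  (u ∨ ¬v) forces v = False.
  Clause (v) is falsified — contradiction.
Both cases fail, so the formula is unsatisfiable.

UNSATISFIABLE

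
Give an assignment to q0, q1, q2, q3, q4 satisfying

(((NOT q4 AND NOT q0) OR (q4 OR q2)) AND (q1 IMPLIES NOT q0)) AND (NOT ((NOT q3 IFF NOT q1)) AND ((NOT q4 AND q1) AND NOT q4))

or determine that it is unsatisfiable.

q0=F, q1=T, q2=F, q3=F, q4=F

  ((NOT q4 AND NOT q0) OR (q4 OR q2)) AND (q1 IMPLIES NOT q0) = True
    (NOT q4 AND NOT q0) OR (q4 OR q2) = True
      NOT q4 AND NOT q0 = True
        NOT q4 = True
        NOT q0 = True
      q4 OR q2 = False
    q1 IMPLIES NOT q0 = True
      NOT q0 = True
  NOT ((NOT q3 IFF NOT q1)) AND ((NOT q4 AND q1) AND NOT q4) = True
    NOT ((NOT q3 IFF NOT q1)) = True
      NOT q3 IFF NOT q1 = False
        NOT q3 = True
        NOT q1 = False
    (NOT q4 AND q1) AND NOT q4 = True
      NOT q4 AND q1 = True
        NOT q4 = True
      NOT q4 = True
Both conjuncts True, so the formula holds.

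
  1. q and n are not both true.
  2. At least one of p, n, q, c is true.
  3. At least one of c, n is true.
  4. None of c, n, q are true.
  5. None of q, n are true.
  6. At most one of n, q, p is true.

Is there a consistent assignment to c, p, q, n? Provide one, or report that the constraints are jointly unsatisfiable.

Unsatisfiable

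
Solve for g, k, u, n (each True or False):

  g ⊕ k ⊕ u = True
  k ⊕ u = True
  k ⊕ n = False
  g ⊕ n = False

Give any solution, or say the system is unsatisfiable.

g: False, k: False, u: True, n: False

g ⊕ k ⊕ u = F ⊕ F ⊕ T = True ✓
k ⊕ u = F ⊕ T = True ✓
k ⊕ n = F ⊕ F = False ✓
g ⊕ n = F ⊕ F = False ✓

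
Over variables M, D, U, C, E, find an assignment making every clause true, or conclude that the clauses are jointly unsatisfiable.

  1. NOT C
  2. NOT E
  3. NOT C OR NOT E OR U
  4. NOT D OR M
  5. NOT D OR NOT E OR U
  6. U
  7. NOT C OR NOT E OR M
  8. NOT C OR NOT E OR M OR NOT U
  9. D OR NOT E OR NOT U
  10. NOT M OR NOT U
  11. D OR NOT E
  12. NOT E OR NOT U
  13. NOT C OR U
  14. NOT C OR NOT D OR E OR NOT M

M=F; D=F; U=T; C=F; E=F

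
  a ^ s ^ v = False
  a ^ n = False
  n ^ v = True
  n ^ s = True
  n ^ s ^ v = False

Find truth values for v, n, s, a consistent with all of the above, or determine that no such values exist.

v=T; n=F; s=T; a=F

a ^ s ^ v = F ^ T ^ T = False ✓
a ^ n = F ^ F = False ✓
n ^ v = F ^ T = True ✓
n ^ s = F ^ T = True ✓
n ^ s ^ v = F ^ T ^ T = False ✓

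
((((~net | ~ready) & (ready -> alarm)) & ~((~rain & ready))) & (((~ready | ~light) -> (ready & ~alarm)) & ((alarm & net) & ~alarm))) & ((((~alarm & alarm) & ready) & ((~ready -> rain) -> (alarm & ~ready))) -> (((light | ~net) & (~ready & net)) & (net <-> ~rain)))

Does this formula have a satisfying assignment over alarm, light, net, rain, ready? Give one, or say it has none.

UNSATISFIABLE

Case alarm = True: the conjunct ~alarm is False.
Case alarm = False: the conjunct alarm is False.
Both cases fail — unsatisfiable.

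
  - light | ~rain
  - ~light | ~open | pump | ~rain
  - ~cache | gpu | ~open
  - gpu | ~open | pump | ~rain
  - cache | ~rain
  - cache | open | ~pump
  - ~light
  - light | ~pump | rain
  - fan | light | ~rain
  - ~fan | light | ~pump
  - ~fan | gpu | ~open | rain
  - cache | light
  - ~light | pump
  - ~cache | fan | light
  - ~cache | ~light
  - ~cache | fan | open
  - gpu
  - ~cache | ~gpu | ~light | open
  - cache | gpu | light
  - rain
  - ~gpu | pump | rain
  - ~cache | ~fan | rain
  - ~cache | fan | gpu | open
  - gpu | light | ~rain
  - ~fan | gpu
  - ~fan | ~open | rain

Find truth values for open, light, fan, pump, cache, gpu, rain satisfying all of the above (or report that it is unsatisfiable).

Unsatisfiable

Case light = True:
  Clause (~light) is falsified — contradiction.
Case light = False:
  (light | ~rain) forces rain = False.
  Clause (rain) is falsified — contradiction.
Both cases fail, so the formula is unsatisfiable.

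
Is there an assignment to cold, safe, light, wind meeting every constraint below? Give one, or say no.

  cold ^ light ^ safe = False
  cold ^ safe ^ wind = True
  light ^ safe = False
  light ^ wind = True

cold: False, safe: False, light: False, wind: True

cold ^ light ^ safe = F ^ F ^ F = False ✓
cold ^ safe ^ wind = F ^ F ^ T = True ✓
light ^ safe = F ^ F = False ✓
light ^ wind = F ^ T = True ✓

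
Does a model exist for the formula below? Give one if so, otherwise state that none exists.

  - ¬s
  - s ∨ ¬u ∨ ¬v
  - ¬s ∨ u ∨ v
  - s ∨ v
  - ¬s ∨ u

v=T; s=F; u=F

Unit clause (¬s) forces s = False.
In (s ∨ v) only v is left, so v = True.
In (s ∨ ¬u ∨ ¬v) only ¬u is left, so u = False.
Check each clause:
  (¬s): ¬s holds.
  (s ∨ ¬u ∨ ¬v): ¬u holds.
  (¬s ∨ u ∨ v): ¬s holds.
  (s ∨ v): v holds.
  (¬s ∨ u): ¬s holds.
All clauses satisfied.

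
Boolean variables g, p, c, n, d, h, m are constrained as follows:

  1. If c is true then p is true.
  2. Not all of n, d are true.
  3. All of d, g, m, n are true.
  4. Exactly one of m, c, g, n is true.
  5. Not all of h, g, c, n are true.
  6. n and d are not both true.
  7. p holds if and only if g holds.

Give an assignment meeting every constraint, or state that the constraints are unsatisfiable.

No satisfying assignment exists.

Case n = True:
  (2) with n=T forces d = False.
  Constraint (3) is violated (d=F) — contradiction.
Case n = False:
  Constraint (3) is violated (n=F) — contradiction.
Both cases fail — unsatisfiable.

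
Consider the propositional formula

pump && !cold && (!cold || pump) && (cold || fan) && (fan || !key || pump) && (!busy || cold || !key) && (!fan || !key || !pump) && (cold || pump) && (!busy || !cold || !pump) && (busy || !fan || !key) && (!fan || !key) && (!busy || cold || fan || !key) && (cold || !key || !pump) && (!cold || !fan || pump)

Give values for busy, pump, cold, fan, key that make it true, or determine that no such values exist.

Unit clause (pump) forces pump = True.
Unit clause (!cold) forces cold = False.
In (cold || fan) only fan is left, so fan = True.
In (!fan || !key || !pump) only !key is left, so key = False.
Set busy = False.
All clauses satisfied.

busy = False, pump = True, cold = False, fan = True, key = False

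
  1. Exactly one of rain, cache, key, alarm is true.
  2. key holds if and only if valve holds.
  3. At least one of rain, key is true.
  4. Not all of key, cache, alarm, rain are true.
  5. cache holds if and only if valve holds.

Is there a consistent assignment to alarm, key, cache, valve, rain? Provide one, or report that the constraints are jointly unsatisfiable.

alarm = False; key = False; cache = False; valve = False; rain = True

  (1) {rain, cache, key, alarm}: 1 true — exactly one ✓
  (2) key=F, valve=F — same ✓
  (3) {rain, key}: 1 true — at least one ✓
  (4) {key, cache, alarm, rain}: 1/4 true — not all ✓
  (5) cache=F, valve=F — same ✓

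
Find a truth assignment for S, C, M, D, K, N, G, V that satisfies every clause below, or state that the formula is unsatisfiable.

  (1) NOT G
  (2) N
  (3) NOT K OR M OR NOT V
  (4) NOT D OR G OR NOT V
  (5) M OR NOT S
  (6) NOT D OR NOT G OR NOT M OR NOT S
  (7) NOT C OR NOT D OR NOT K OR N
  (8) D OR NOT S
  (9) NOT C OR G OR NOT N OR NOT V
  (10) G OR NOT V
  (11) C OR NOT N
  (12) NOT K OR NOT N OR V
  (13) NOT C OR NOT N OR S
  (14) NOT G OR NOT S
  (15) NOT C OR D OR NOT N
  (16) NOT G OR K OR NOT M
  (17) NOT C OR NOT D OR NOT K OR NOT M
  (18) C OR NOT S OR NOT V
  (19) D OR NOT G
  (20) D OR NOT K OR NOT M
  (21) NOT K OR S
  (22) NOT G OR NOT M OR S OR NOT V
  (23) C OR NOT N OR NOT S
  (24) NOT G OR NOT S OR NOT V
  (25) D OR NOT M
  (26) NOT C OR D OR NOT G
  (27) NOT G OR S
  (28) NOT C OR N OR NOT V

Unit clause (NOT G) forces G = False.
Unit clause (N) forces N = True.
In (G OR NOT V) only NOT V is left, so V = False.
In (C OR NOT N) only C is left, so C = True.
In (NOT K OR NOT N OR V) only NOT K is left, so K = False.
In (NOT C OR NOT N OR S) only S is left, so S = True.
In (NOT C OR D OR NOT N) only D is left, so D = True.
In (M OR NOT S) only M is left, so M = True.
All clauses satisfied.

S: True; C: True; M: True; D: True; K: False; N: True; G: False; V: False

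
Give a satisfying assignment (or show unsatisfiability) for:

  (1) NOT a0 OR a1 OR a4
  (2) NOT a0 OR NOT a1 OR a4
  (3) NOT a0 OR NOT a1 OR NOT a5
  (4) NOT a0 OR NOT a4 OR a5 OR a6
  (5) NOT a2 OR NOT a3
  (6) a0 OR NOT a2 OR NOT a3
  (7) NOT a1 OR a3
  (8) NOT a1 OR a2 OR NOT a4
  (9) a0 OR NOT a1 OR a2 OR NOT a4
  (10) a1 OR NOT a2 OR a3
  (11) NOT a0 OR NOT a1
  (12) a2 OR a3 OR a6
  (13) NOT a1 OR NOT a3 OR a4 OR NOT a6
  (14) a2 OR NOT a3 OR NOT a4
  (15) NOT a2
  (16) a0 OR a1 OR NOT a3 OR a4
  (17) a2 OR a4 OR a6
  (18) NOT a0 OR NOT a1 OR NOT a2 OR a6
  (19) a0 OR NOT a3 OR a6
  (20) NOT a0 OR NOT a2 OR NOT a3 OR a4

a0 = True, a1 = False, a2 = False, a3 = False, a4 = True, a5 = False, a6 = True

Unit clause (NOT a2) forces a2 = False.
Set a0 = True.
  then (NOT a0 OR NOT a1) forces a1 = False.
  then (NOT a0 OR a1 OR a4) forces a4 = True.
  then (a2 OR NOT a3 OR NOT a4) forces a3 = False.
  then (a2 OR a3 OR a6) forces a6 = True.
Set a5 = False.
All clauses satisfied.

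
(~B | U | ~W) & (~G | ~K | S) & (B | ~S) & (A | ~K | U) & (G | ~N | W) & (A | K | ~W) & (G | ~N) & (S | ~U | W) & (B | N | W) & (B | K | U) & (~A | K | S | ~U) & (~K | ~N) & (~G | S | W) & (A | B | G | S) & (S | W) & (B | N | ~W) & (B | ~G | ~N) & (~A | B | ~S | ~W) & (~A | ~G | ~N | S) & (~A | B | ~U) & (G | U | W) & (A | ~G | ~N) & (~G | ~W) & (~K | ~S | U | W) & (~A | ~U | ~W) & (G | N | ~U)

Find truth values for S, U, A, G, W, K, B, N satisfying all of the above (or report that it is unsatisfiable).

S=T, U=T, A=F, G=T, W=F, K=F, B=T, N=F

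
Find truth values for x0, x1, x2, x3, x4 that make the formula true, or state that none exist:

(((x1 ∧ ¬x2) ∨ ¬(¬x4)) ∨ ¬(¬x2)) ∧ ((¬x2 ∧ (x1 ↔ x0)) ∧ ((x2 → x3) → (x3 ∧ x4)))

x0=F, x1=F, x2=F, x3=T, x4=T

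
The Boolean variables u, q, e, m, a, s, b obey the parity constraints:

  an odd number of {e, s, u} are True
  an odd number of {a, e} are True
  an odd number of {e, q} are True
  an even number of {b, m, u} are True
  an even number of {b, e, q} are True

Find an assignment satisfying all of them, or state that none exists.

u = True, q = False, e = True, m = False, a = False, s = True, b = True

{e, s, u}: 3 true → odd ✓
{a, e}: 1 true → odd ✓
{e, q}: 1 true → odd ✓
{b, m, u}: 2 true → even ✓
{b, e, q}: 2 true → even ✓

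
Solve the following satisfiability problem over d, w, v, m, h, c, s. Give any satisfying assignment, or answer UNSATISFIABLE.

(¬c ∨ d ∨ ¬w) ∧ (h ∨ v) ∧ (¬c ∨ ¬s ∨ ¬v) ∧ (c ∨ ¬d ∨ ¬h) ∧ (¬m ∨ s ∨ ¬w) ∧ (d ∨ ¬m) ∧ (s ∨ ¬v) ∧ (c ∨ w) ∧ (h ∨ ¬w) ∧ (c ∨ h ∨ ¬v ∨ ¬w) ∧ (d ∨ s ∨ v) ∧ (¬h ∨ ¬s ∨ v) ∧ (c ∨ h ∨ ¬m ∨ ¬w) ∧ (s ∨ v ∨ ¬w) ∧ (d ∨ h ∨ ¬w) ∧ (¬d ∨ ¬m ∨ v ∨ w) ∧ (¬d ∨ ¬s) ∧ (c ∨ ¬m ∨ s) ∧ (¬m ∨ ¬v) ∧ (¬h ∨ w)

Set d = False.
  then (d ∨ ¬m) forces m = False.
Try w = False:
  (c ∨ w) forces c = True.
  (¬h ∨ w) forces h = False.
  (h ∨ v) forces v = True.
  (¬c ∨ ¬s ∨ ¬v) forces s = False.
  clause (s ∨ ¬v) is falsified — backtrack.
So w = True.
  then (¬c ∨ d ∨ ¬w) forces c = False.
  then (h ∨ ¬w) forces h = True.
Try v = False:
  (d ∨ s ∨ v) forces s = True.
  clause (¬h ∨ ¬s ∨ v) is falsified — backtrack.
So v = True.
  then (s ∨ ¬v) forces s = True.
All clauses satisfied.

d=F, w=T, v=T, m=F, h=T, c=F, s=T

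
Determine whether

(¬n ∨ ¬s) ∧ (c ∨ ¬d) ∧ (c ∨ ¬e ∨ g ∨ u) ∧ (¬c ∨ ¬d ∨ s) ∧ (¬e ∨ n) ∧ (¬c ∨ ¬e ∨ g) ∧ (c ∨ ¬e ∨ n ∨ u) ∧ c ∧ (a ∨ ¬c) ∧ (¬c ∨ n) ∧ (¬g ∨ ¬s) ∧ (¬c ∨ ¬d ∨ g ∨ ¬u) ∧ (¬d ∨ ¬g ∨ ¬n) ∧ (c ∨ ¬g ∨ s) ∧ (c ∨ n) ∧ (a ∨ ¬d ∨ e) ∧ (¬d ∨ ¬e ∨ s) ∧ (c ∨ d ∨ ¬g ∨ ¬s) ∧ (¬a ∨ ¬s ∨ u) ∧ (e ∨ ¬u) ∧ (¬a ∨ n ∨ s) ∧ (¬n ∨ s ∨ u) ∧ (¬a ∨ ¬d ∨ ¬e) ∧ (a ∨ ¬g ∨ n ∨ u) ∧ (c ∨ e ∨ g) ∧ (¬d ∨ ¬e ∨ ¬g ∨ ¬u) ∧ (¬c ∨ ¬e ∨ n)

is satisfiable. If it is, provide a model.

d = False, s = False, c = True, u = True, n = True, e = True, g = True, a = True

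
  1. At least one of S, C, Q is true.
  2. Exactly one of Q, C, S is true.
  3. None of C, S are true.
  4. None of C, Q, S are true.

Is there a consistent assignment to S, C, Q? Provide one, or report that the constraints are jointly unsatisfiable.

Case S = True:
  Constraint (3) is violated (S=T) — contradiction.
Case S = False:
  (3) forces C = False.
  (1) with S=F, C=F forces Q = True.
  Constraint (4) is violated (Q=T) — contradiction.
Both cases fail — unsatisfiable.

Unsatisfiable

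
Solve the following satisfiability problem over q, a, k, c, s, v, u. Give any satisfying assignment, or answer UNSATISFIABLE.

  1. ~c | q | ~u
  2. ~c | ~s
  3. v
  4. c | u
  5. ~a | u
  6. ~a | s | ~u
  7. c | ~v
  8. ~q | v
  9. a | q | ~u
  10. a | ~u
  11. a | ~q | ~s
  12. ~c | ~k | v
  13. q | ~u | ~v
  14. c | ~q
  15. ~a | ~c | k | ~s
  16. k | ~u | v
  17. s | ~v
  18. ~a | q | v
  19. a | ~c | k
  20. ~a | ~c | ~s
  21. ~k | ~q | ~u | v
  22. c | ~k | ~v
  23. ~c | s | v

Unsatisfiable — no assignment works.

Case v = True:
  (c | ~v) forces c = True.
  (~c | ~s) forces s = False.
  Clause (s | ~v) is falsified — contradiction.
Case v = False:
  Clause (v) is falsified — contradiction.
Both cases fail, so the formula is unsatisfiable.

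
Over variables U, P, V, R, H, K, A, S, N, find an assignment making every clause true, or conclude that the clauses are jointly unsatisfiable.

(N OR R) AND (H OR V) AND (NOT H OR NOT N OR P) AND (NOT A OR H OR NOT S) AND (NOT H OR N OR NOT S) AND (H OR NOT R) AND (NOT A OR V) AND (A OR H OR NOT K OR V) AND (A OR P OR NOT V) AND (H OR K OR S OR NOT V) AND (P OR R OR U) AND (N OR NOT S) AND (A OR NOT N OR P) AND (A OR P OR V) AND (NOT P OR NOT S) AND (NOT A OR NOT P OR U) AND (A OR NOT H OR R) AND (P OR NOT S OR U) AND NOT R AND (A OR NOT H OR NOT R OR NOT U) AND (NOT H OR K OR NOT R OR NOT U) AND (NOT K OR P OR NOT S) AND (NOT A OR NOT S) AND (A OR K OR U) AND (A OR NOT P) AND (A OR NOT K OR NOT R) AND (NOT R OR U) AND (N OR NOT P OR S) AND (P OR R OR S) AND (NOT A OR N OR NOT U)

Unit clause (NOT R) forces R = False.
In (N OR R) only N is left, so N = True.
Try U = False:
  (P OR R OR U) forces P = True.
  (NOT P OR NOT S) forces S = False.
  (NOT A OR NOT P OR U) forces A = False.
  clause (A OR NOT P) is falsified — backtrack.
So U = True.
Set P = True.
  then (NOT P OR NOT S) forces S = False.
  then (A OR NOT P) forces A = True.
  then (NOT A OR V) forces V = True.
Set H = True.
Set K = True.
All clauses satisfied.

U: True; P: True; V: True; R: False; H: True; K: True; A: True; S: False; N: True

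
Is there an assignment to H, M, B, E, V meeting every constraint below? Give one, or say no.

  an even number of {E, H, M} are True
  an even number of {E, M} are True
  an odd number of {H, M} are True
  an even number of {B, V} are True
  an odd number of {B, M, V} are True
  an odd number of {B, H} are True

H: False; M: True; B: True; E: True; V: True

{E, H, M}: 2 true → even ✓
{E, M}: 2 true → even ✓
{H, M}: 1 true → odd ✓
{B, V}: 2 true → even ✓
{B, M, V}: 3 true → odd ✓
{B, H}: 1 true → odd ✓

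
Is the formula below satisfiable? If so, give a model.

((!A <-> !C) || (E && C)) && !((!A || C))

The formula is unsatisfiable.

Case C = True: the conjunct !((!A || C)) becomes !((!A || True)) = False.
Case C = False: the formula simplifies to !A && !(!A).
  A = True: the conjunct !A is False.
  A = False: the conjunct !(!A) becomes !(!False) = False.
Both cases fail — unsatisfiable.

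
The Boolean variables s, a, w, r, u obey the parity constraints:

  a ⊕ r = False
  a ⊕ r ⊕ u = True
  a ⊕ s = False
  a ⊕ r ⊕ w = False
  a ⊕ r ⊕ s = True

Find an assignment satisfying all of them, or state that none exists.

s = True, a = True, w = False, r = True, u = True

a ⊕ r = T ⊕ T = False ✓
a ⊕ r ⊕ u = T ⊕ T ⊕ T = True ✓
a ⊕ s = T ⊕ T = False ✓
a ⊕ r ⊕ w = T ⊕ T ⊕ F = False ✓
a ⊕ r ⊕ s = T ⊕ T ⊕ T = True ✓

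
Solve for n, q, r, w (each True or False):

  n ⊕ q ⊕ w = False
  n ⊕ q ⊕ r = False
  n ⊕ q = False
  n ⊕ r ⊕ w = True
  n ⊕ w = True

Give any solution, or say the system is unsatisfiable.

n = True, q = True, r = False, w = False

n ⊕ q ⊕ w = T ⊕ T ⊕ F = False ✓
n ⊕ q ⊕ r = T ⊕ T ⊕ F = False ✓
n ⊕ q = T ⊕ T = False ✓
n ⊕ r ⊕ w = T ⊕ F ⊕ F = True ✓
n ⊕ w = T ⊕ F = True ✓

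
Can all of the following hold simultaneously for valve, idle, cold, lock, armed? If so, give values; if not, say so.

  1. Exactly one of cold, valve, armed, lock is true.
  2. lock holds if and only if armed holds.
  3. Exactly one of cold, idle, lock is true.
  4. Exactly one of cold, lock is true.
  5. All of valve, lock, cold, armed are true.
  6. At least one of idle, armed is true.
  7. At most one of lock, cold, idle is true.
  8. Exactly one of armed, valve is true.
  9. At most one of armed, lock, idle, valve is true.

UNSATISFIABLE

Case lock = True:
  (1) with lock=T forces cold = False.
  Constraint (5) is violated (cold=F) — contradiction.
Case lock = False:
  Constraint (5) is violated (lock=F) — contradiction.
Both cases fail — unsatisfiable.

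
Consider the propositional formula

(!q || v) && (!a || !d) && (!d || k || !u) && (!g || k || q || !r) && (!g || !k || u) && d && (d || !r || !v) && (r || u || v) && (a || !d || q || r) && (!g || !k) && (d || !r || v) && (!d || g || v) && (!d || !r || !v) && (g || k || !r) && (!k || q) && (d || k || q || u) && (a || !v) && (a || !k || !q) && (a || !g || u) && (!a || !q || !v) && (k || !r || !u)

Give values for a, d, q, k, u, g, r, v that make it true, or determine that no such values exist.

Case d = True:
  (!a || !d) forces a = False.
  (a || !v) forces v = False.
  (!q || v) forces q = False.
  (a || !d || q || r) forces r = True.
  (!d || g || v) forces g = True.
  (!g || k || q || !r) forces k = True.
  Clause (!g || !k) is falsified — contradiction.
Case d = False:
  Clause (d) is falsified — contradiction.
Both cases fail, so the formula is unsatisfiable.

Unsatisfiable — no assignment works.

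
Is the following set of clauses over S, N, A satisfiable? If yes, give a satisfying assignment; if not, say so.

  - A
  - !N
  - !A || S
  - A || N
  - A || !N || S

Unit clause (A) forces A = True.
Unit clause (!N) forces N = False.
In (!A || S) only S is left, so S = True.
Check each clause:
  (A): A holds.
  (!N): !N holds.
  (!A || S): S holds.
  (A || N): A holds.
  (A || !N || S): A holds.
All clauses satisfied.

S = True, N = False, A = True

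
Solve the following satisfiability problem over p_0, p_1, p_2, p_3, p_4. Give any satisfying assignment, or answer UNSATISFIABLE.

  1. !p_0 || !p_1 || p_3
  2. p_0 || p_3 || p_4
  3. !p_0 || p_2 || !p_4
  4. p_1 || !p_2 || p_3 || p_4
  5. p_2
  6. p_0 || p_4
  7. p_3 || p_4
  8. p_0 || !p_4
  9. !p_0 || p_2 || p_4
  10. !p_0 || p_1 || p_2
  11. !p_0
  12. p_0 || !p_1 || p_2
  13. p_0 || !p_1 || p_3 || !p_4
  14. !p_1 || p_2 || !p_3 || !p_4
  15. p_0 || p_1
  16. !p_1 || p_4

Case p_0 = True:
  Clause (!p_0) is falsified — contradiction.
Case p_0 = False:
  (p_2) forces p_2 = True.
  (p_0 || p_4) forces p_4 = True.
  Clause (p_0 || !p_4) is falsified — contradiction.
Both cases fail, so the formula is unsatisfiable.

The formula is unsatisfiable.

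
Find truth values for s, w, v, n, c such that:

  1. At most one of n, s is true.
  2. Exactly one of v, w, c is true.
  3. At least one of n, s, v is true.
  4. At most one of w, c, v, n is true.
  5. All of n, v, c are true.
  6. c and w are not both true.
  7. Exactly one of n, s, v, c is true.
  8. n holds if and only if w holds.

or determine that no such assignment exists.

The formula is unsatisfiable.

Case c = True:
  (2) with c=T forces v = False.
  Constraint (5) is violated (v=F) — contradiction.
Case c = False:
  Constraint (5) is violated (c=F) — contradiction.
Both cases fail — unsatisfiable.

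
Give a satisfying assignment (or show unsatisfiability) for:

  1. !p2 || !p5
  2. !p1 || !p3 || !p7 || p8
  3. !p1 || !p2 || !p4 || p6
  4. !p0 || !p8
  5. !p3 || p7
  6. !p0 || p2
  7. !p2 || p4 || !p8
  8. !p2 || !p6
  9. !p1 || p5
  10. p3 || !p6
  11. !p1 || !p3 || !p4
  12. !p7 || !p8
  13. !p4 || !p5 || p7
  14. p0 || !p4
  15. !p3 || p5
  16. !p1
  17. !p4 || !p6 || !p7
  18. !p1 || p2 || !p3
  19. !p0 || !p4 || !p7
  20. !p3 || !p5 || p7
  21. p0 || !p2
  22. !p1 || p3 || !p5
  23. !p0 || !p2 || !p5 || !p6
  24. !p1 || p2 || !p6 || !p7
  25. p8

Unit clause (!p1) forces p1 = False.
Unit clause (p8) forces p8 = True.
In (!p0 || !p8) only !p0 is left, so p0 = False.
In (!p7 || !p8) only !p7 is left, so p7 = False.
In (p0 || !p4) only !p4 is left, so p4 = False.
In (p0 || !p2) only !p2 is left, so p2 = False.
In (!p3 || p7) only !p3 is left, so p3 = False.
In (p3 || !p6) only !p6 is left, so p6 = False.
Set p5 = False.
All clauses satisfied.

p0 = False, p1 = False, p2 = False, p3 = False, p4 = False, p5 = False, p6 = False, p7 = False, p8 = True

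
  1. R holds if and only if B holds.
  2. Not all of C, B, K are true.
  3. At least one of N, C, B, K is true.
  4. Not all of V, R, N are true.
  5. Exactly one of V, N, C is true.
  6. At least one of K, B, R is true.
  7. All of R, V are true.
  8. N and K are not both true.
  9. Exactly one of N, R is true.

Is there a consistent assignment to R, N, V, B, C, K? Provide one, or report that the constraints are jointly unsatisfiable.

R = True; N = False; V = True; B = True; C = False; K = True

  (1) R=T, B=T — same ✓
  (2) {C, B, K}: 2/3 true — not all ✓
  (3) {N, C, B, K}: 2 true — at least one ✓
  (4) {V, R, N}: 2/3 true — not all ✓
  (5) {V, N, C}: 1 true — exactly one ✓
  (6) {K, B, R}: 3 true — at least one ✓
  (7) {R, V}: all 2 true ✓
  (8) N=F, K=T — not both ✓
  (9) {N, R}: 1 true — exactly one ✓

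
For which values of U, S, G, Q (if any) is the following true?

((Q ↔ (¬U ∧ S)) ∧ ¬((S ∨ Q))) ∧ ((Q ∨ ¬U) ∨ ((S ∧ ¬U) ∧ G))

U: False, S: False, G: True, Q: False

  (Q ↔ (¬U ∧ S)) ∧ ¬((S ∨ Q)) = True
    Q ↔ (¬U ∧ S) = True
      ¬U ∧ S = False
        ¬U = True
    ¬((S ∨ Q)) = True
      S ∨ Q = False
  (Q ∨ ¬U) ∨ ((S ∧ ¬U) ∧ G) = True
    Q ∨ ¬U = True
      ¬U = True
    (S ∧ ¬U) ∧ G = False
      S ∧ ¬U = False
        ¬U = True
Both conjuncts True, so the formula holds.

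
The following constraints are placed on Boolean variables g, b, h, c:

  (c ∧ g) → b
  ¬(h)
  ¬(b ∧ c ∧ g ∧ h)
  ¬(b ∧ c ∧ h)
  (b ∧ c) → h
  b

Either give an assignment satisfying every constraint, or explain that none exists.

Unit clause (¬h) forces h = False.
Unit clause (b) forces b = True.
In (¬b ∨ ¬c ∨ h) only ¬c is left, so c = False.
Set g = True.
All clauses satisfied.

g=T, b=T, h=F, c=F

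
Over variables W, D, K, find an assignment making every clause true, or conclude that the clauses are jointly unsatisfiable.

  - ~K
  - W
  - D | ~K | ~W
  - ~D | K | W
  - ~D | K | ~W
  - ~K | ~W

W=T, D=F, K=F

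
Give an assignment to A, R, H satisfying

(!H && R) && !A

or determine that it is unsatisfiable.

A = False; R = True; H = False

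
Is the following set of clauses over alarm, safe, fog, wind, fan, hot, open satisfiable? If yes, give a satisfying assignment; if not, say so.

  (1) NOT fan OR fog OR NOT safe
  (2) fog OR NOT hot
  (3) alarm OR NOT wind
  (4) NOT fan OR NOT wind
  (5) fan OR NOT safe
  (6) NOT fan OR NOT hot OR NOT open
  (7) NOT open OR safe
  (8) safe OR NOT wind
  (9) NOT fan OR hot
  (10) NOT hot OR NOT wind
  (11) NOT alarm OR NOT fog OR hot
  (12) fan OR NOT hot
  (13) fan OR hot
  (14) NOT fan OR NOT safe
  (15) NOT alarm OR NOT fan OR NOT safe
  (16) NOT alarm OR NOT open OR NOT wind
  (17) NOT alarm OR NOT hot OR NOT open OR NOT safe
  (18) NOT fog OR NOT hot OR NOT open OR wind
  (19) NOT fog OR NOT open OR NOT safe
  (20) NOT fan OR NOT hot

Case hot = True:
  (fog OR NOT hot) forces fog = True.
  (NOT hot OR NOT wind) forces wind = False.
  (fan OR NOT hot) forces fan = True.
  Clause (NOT fan OR NOT hot) is falsified — contradiction.
Case hot = False:
  (NOT fan OR hot) forces fan = False.
  Clause (fan OR hot) is falsified — contradiction.
Both cases fail, so the formula is unsatisfiable.

UNSATISFIABLE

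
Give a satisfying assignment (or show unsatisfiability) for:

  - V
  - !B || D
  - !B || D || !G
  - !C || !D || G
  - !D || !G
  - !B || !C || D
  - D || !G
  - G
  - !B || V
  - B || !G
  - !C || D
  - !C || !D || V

Case V = True:
  (G) forces G = True.
  (!D || !G) forces D = False.
  Clause (D || !G) is falsified — contradiction.
Case V = False:
  Clause (V) is falsified — contradiction.
Both cases fail, so the formula is unsatisfiable.

No satisfying assignment exists.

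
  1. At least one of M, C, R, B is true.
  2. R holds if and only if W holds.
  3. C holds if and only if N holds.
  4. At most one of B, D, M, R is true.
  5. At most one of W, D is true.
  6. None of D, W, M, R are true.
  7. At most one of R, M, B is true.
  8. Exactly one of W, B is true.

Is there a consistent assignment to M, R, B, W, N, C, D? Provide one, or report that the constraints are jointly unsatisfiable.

M: False, R: False, B: True, W: False, N: True, C: True, D: False

  (1) {M, C, R, B}: 2 true — at least one ✓
  (2) R=F, W=F — same ✓
  (3) C=T, N=T — same ✓
  (4) {B, D, M, R}: 1 true — at most one ✓
  (5) {W, D}: 0 true — at most one ✓
  (6) {D, W, M, R}: 0 true — none ✓
  (7) {R, M, B}: 1 true — at most one ✓
  (8) {W, B}: 1 true — exactly one ✓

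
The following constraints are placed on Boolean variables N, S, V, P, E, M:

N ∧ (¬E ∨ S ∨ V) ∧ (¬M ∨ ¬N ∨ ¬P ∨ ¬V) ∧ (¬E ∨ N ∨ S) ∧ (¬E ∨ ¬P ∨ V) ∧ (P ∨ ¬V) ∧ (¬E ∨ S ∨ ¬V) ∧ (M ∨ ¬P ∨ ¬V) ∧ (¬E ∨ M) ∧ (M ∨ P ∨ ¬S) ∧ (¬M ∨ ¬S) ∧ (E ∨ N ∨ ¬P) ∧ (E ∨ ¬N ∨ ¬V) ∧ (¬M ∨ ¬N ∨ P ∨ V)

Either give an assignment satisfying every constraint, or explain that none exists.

Unit clause (N) forces N = True.
Set S = False.
Try V = True:
  (P ∨ ¬V) forces P = True.
  (¬M ∨ ¬N ∨ ¬P ∨ ¬V) forces M = False.
  clause (M ∨ ¬P ∨ ¬V) is falsified — backtrack.
So V = False.
  then (¬E ∨ S ∨ V) forces E = False.
Set P = True.
Set M = False.
All clauses satisfied.

N = True, S = False, V = False, P = True, E = False, M = False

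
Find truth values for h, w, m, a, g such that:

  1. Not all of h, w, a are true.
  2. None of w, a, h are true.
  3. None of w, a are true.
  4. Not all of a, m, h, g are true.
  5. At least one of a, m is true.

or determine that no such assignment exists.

h=F, w=F, m=T, a=F, g=F

  (1) {h, w, a}: 0/3 true — not all ✓
  (2) {w, a, h}: 0 true — none ✓
  (3) {w, a}: 0 true — none ✓
  (4) {a, m, h, g}: 1/4 true — not all ✓
  (5) {a, m}: 1 true — at least one ✓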